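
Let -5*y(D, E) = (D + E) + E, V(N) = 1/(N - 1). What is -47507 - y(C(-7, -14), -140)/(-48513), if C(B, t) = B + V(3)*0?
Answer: -11523535168/242565 ≈ -47507.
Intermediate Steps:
V(N) = 1/(-1 + N)
C(B, t) = B (C(B, t) = B + 0/(-1 + 3) = B + 0/2 = B + (½)*0 = B + 0 = B)
y(D, E) = -2*E/5 - D/5 (y(D, E) = -((D + E) + E)/5 = -(D + 2*E)/5 = -2*E/5 - D/5)
-47507 - y(C(-7, -14), -140)/(-48513) = -47507 - (-⅖*(-140) - ⅕*(-7))/(-48513) = -47507 - (56 + 7/5)*(-1)/48513 = -47507 - 287*(-1)/(5*48513) = -47507 - 1*(-287/242565) = -47507 + 287/242565 = -11523535168/242565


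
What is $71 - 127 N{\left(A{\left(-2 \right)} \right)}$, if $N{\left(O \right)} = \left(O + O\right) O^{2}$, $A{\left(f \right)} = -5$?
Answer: $31821$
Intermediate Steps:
$N{\left(O \right)} = 2 O^{3}$ ($N{\left(O \right)} = 2 O O^{2} = 2 O^{3}$)
$71 - 127 N{\left(A{\left(-2 \right)} \right)} = 71 - 127 \cdot 2 \left(-5\right)^{3} = 71 - 127 \cdot 2 \left(-125\right) = 71 - -31750 = 71 + 31750 = 31821$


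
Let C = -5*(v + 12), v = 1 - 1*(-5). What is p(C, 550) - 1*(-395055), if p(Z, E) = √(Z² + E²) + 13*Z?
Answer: 393885 + 10*√3106 ≈ 3.9444e+5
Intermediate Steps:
v = 6 (v = 1 + 5 = 6)
C = -90 (C = -5*(6 + 12) = -5*18 = -90)
p(Z, E) = √(E² + Z²) + 13*Z
p(C, 550) - 1*(-395055) = (√(550² + (-90)²) + 13*(-90)) - 1*(-395055) = (√(302500 + 8100) - 1170) + 395055 = (√310600 - 1170) + 395055 = (10*√3106 - 1170) + 395055 = (-1170 + 10*√3106) + 395055 = 393885 + 10*√3106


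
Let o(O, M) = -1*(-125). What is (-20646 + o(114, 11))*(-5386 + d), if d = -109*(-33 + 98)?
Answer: 255917391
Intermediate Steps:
o(O, M) = 125
d = -7085 (d = -109*65 = -7085)
(-20646 + o(114, 11))*(-5386 + d) = (-20646 + 125)*(-5386 - 7085) = -20521*(-12471) = 255917391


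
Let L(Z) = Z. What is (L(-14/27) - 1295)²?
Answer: 1223530441/729 ≈ 1.6784e+6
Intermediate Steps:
(L(-14/27) - 1295)² = (-14/27 - 1295)² = (-34979/27)² = 1223530441/729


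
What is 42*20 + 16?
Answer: 856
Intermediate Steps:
42*20 + 16 = 840 + 16 = 856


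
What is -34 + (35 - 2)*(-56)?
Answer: -1882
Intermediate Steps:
-34 + (35 - 2)*(-56) = -34 + 33*(-56) = -34 - 1848 = -1882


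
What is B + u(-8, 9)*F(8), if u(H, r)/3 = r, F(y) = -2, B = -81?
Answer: -135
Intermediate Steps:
u(H, r) = 3*r
B + u(-8, 9)*F(8) = -81 + (3*9)*(-2) = -81 + 27*(-2) = -81 - 54 = -135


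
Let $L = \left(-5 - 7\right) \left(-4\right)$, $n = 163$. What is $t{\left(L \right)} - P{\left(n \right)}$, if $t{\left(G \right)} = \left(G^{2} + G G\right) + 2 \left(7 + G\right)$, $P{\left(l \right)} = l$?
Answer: $4555$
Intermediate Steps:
$L = 48$ ($L = \left(-12\right) \left(-4\right) = 48$)
$t{\left(G \right)} = 14 + 2 G + 2 G^{2}$ ($t{\left(G \right)} = \left(G^{2} + G^{2}\right) + \left(14 + 2 G\right) = 2 G^{2} + \left(14 + 2 G\right) = 14 + 2 G + 2 G^{2}$)
$t{\left(L \right)} - P{\left(n \right)} = \left(14 + 2 \cdot 48 + 2 \cdot 48^{2}\right) - 163 = \left(14 + 96 + 2 \cdot 2304\right) - 163 = \left(14 + 96 + 4608\right) - 163 = 4718 - 163 = 4555$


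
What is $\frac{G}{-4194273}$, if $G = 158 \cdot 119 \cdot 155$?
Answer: $- \frac{2914310}{4194273} \approx -0.69483$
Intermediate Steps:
$G = 2914310$ ($G = 18802 \cdot 155 = 2914310$)
$\frac{G}{-4194273} = \frac{2914310}{-4194273} = 2914310 \left(- \frac{1}{4194273}\right) = - \frac{2914310}{4194273}$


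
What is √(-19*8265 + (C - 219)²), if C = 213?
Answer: I*√156999 ≈ 396.23*I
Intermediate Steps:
√(-19*8265 + (C - 219)²) = √(-19*8265 + (213 - 219)²) = √(-157035 + (-6)²) = √(-157035 + 36) = √(-156999) = I*√156999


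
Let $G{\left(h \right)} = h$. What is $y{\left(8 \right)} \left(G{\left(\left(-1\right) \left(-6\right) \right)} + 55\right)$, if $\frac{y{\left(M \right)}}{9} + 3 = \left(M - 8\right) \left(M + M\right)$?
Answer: $-1647$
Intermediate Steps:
$y{\left(M \right)} = -27 + 18 M \left(-8 + M\right)$ ($y{\left(M \right)} = -27 + 9 \left(M - 8\right) \left(M + M\right) = -27 + 9 \left(-8 + M\right) 2 M = -27 + 9 \cdot 2 M \left(-8 + M\right) = -27 + 18 M \left(-8 + M\right)$)
$y{\left(8 \right)} \left(G{\left(\left(-1\right) \left(-6\right) \right)} + 55\right) = \left(-27 - 1152 + 18 \cdot 8^{2}\right) \left(\left(-1\right) \left(-6\right) + 55\right) = \left(-27 - 1152 + 18 \cdot 64\right) \left(6 + 55\right) = \left(-27 - 1152 + 1152\right) 61 = \left(-27\right) 61 = -1647$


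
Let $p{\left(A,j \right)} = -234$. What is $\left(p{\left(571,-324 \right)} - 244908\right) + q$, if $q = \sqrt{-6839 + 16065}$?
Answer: $-245142 + \sqrt{9226} \approx -2.4505 \cdot 10^{5}$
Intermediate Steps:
$q = \sqrt{9226} \approx 96.052$
$\left(p{\left(571,-324 \right)} - 244908\right) + q = \left(-234 - 244908\right) + \sqrt{9226} = -245142 + \sqrt{9226}$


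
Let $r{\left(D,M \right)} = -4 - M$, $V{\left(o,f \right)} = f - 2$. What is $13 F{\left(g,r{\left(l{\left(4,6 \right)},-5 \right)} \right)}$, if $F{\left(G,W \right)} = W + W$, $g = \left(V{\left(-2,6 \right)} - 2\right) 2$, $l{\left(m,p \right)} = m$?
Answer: $26$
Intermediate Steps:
$V{\left(o,f \right)} = -2 + f$
$g = 4$ ($g = \left(\left(-2 + 6\right) - 2\right) 2 = \left(4 - 2\right) 2 = 2 \cdot 2 = 4$)
$F{\left(G,W \right)} = 2 W$
$13 F{\left(g,r{\left(l{\left(4,6 \right)},-5 \right)} \right)} = 13 \cdot 2 \left(-4 - -5\right) = 13 \cdot 2 \left(-4 + 5\right) = 13 \cdot 2 \cdot 1 = 13 \cdot 2 = 26$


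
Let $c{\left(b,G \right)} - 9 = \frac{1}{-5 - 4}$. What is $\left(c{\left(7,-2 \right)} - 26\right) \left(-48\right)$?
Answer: $\frac{2464}{3} \approx 821.33$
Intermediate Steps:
$c{\left(b,G \right)} = \frac{80}{9}$ ($c{\left(b,G \right)} = 9 + \frac{1}{-5 - 4} = 9 + \frac{1}{-9} = 9 - \frac{1}{9} = \frac{80}{9}$)
$\left(c{\left(7,-2 \right)} - 26\right) \left(-48\right) = \left(\frac{80}{9} - 26\right) \left(-48\right) = \left(- \frac{154}{9}\right) \left(-48\right) = \frac{2464}{3}$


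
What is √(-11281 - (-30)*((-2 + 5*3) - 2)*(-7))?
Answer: I*√13591 ≈ 116.58*I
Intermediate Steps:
√(-11281 - (-30)*((-2 + 5*3) - 2)*(-7)) = √(-11281 - (-30)*((-2 + 15) - 2)*(-7)) = √(-11281 - (-30)*(13 - 2)*(-7)) = √(-11281 - (-30)*11*(-7)) = √(-11281 - 6*(-55)*(-7)) = √(-11281 + 330*(-7)) = √(-11281 - 2310) = √(-13591) = I*√13591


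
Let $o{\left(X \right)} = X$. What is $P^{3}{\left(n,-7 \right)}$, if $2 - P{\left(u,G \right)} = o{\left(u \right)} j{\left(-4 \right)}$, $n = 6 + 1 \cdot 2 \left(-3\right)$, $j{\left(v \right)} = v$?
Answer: $8$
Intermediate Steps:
$n = 0$ ($n = 6 + 2 \left(-3\right) = 6 - 6 = 0$)
$P{\left(u,G \right)} = 2 + 4 u$ ($P{\left(u,G \right)} = 2 - u \left(-4\right) = 2 - - 4 u = 2 + 4 u$)
$P^{3}{\left(n,-7 \right)} = \left(2 + 4 \cdot 0\right)^{3} = \left(2 + 0\right)^{3} = 2^{3} = 8$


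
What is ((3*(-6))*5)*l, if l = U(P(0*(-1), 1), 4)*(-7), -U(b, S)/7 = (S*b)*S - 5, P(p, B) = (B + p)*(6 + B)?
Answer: -471870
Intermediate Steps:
P(p, B) = (6 + B)*(B + p)
U(b, S) = 35 - 7*b*S**2 (U(b, S) = -7*((S*b)*S - 5) = -7*(b*S**2 - 5) = -7*(-5 + b*S**2) = 35 - 7*b*S**2)
l = 5243 (l = (35 - 7*(1**2 + 6*1 + 6*(0*(-1)) + 1*(0*(-1)))*4**2)*(-7) = (35 - 7*(1 + 6 + 6*0 + 1*0)*16)*(-7) = (35 - 7*(1 + 6 + 0 + 0)*16)*(-7) = (35 - 7*7*16)*(-7) = (35 - 784)*(-7) = -749*(-7) = 5243)
((3*(-6))*5)*l = ((3*(-6))*5)*5243 = -18*5*5243 = -90*5243 = -471870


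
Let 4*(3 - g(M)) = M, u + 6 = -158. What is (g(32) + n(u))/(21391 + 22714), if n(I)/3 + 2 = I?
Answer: -503/44105 ≈ -0.011405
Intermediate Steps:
u = -164 (u = -6 - 158 = -164)
n(I) = -6 + 3*I
g(M) = 3 - M/4
(g(32) + n(u))/(21391 + 22714) = ((3 - ¼*32) + (-6 + 3*(-164)))/(21391 + 22714) = ((3 - 8) + (-6 - 492))/44105 = (-5 - 498)*(1/44105) = -503*1/44105 = -503/44105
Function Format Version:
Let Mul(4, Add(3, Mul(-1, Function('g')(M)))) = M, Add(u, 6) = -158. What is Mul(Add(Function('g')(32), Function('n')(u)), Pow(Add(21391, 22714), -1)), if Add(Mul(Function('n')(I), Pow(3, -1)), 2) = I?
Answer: Rational(-503, 44105) ≈ -0.011405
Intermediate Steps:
u = -164 (u = Add(-6, -158) = -164)
Function('n')(I) = Add(-6, Mul(3, I))
Function('g')(M) = Add(3, Mul(Rational(-1, 4), M))
Mul(Add(Function('g')(32), Function('n')(u)), Pow(Add(21391, 22714), -1)) = Mul(Add(Add(3, Mul(Rational(-1, 4), 32)), Add(-6, Mul(3, -164))), Pow(Add(21391, 22714), -1)) = Mul(Add(Add(3, -8), Add(-6, -492)), Pow(44105, -1)) = Mul(Add(-5, -498), Rational(1, 44105)) = Mul(-503, Rational(1, 44105)) = Rational(-503, 44105)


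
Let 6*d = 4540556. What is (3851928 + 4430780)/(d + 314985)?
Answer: 3549732/459319 ≈ 7.7282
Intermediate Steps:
d = 2270278/3 (d = (1/6)*4540556 = 2270278/3 ≈ 7.5676e+5)
(3851928 + 4430780)/(d + 314985) = (3851928 + 4430780)/(2270278/3 + 314985) = 8282708/(3215233/3) = 8282708*(3/3215233) = 3549732/459319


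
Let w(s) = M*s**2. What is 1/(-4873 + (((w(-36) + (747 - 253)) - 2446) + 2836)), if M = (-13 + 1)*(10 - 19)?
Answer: 1/135979 ≈ 7.3541e-6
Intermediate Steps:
M = 108 (M = -12*(-9) = 108)
w(s) = 108*s**2
1/(-4873 + (((w(-36) + (747 - 253)) - 2446) + 2836)) = 1/(-4873 + (((108*(-36)**2 + (747 - 253)) - 2446) + 2836)) = 1/(-4873 + (((108*1296 + 494) - 2446) + 2836)) = 1/(-4873 + (((139968 + 494) - 2446) + 2836)) = 1/(-4873 + ((140462 - 2446) + 2836)) = 1/(-4873 + (138016 + 2836)) = 1/(-4873 + 140852) = 1/135979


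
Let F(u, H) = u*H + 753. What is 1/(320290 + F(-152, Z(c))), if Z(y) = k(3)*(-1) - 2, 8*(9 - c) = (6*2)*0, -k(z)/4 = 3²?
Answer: 1/315875 ≈ 3.1658e-6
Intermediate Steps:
k(z) = -36 (k(z) = -4*3² = -4*9 = -36)
c = 9 (c = 9 - 6*2*0/8 = 9 - 3*0/2 = 9 - ⅛*0 = 9 + 0 = 9)
Z(y) = 34 (Z(y) = -36*(-1) - 2 = 36 - 2 = 34)
F(u, H) = 753 + H*u (F(u, H) = H*u + 753 = 753 + H*u)
1/(320290 + F(-152, Z(c))) = 1/(320290 + (753 + 34*(-152))) = 1/(320290 + (753 - 5168)) = 1/(320290 - 4415) = 1/315875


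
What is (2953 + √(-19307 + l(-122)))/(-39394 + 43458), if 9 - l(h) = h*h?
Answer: 2953/4064 + 9*I*√422/4064 ≈ 0.72662 + 0.045493*I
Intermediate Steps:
l(h) = 9 - h² (l(h) = 9 - h*h = 9 - h²)
(2953 + √(-19307 + l(-122)))/(-39394 + 43458) = (2953 + √(-19307 + (9 - 1*(-122)²)))/(-39394 + 43458) = (2953 + √(-19307 + (9 - 1*14884)))/4064 = (2953 + √(-19307 + (9 - 14884)))*(1/4064) = (2953 + √(-19307 - 14875))*(1/4064) = (2953 + √(-34182))*(1/4064) = (2953 + 9*I*√422)*(1/4064) = 2953/4064 + 9*I*√422/4064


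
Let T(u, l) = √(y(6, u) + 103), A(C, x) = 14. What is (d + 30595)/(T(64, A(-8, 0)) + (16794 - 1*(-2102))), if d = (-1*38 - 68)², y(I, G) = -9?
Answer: 395219288/178529361 - 41831*√94/357058722 ≈ 2.2126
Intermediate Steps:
T(u, l) = √94 (T(u, l) = √(-9 + 103) = √94)
d = 11236 (d = (-38 - 68)² = (-106)² = 11236)
(d + 30595)/(T(64, A(-8, 0)) + (16794 - 1*(-2102))) = (11236 + 30595)/(√94 + (16794 - 1*(-2102))) = 41831/(√94 + (16794 + 2102)) = 41831/(√94 + 18896) = 41831/(18896 + √94)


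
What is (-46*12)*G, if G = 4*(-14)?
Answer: 30912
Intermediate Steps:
G = -56
(-46*12)*G = -46*12*(-56) = -552*(-56) = 30912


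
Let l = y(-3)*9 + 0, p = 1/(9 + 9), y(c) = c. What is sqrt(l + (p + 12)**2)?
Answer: sqrt(38341)/18 ≈ 10.878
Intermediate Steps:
p = 1/18 ≈ 0.055556
l = -27 (l = -3*9 + 0 = -27 + 0 = -27)
sqrt(l + (p + 12)**2) = sqrt(-27 + (1/18 + 12)**2) = sqrt(-27 + (217/18)**2) = sqrt(-27 + 47089/324) = sqrt(38341/324) = sqrt(38341)/18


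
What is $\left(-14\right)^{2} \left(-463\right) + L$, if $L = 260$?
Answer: $-90488$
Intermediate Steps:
$\left(-14\right)^{2} \left(-463\right) + L = \left(-14\right)^{2} \left(-463\right) + 260 = 196 \left(-463\right) + 260 = -90748 + 260 = -90488$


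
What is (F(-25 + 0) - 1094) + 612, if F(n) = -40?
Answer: -522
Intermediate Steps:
(F(-25 + 0) - 1094) + 612 = (-40 - 1094) + 612 = -1134 + 612 = -522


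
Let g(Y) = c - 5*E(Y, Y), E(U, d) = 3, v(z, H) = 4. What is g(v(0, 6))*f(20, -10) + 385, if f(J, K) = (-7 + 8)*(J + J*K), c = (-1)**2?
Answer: 2905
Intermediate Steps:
c = 1
f(J, K) = J + J*K (f(J, K) = 1*(J + J*K) = J + J*K)
g(Y) = -14 (g(Y) = 1 - 5*3 = 1 - 15 = -14)
g(v(0, 6))*f(20, -10) + 385 = -280*(1 - 10) + 385 = -280*(-9) + 385 = -14*(-180) + 385 = 2520 + 385 = 2905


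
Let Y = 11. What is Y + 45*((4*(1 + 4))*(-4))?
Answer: -3589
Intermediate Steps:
Y + 45*((4*(1 + 4))*(-4)) = 11 + 45*((4*(1 + 4))*(-4)) = 11 + 45*((4*5)*(-4)) = 11 + 45*(20*(-4)) = 11 + 45*(-80) = 11 - 3600 = -3589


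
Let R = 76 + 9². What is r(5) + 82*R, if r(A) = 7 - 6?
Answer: 12875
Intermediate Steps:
r(A) = 1
R = 157 (R = 76 + 81 = 157)
r(5) + 82*R = 1 + 82*157 = 1 + 12874 = 12875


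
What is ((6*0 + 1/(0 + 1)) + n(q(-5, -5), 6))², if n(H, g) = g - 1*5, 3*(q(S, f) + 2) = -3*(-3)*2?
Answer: 4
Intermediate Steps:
q(S, f) = 4 (q(S, f) = -2 + (-3*(-3)*2)/3 = -2 + (9*2)/3 = -2 + (⅓)*18 = -2 + 6 = 4)
n(H, g) = -5 + g (n(H, g) = g - 5 = -5 + g)
((6*0 + 1/(0 + 1)) + n(q(-5, -5), 6))² = ((6*0 + 1/(0 + 1)) + (-5 + 6))² = ((0 + 1/1) + 1)² = ((0 + 1) + 1)² = (1 + 1)² = 2² = 4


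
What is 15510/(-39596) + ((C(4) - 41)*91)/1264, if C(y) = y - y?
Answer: -41834329/12512336 ≈ -3.3434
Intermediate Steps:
C(y) = 0
15510/(-39596) + ((C(4) - 41)*91)/1264 = 15510/(-39596) + ((0 - 41)*91)/1264 = 15510*(-1/39596) - 41*91*(1/1264) = -7755/19798 - 3731*1/1264 = -7755/19798 - 3731/1264 = -41834329/12512336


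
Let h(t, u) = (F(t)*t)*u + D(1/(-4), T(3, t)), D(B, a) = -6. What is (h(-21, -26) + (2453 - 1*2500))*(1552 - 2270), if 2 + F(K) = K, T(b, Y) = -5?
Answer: 9054698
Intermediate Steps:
F(K) = -2 + K
h(t, u) = -6 + t*u*(-2 + t) (h(t, u) = ((-2 + t)*t)*u - 6 = (t*(-2 + t))*u - 6 = t*u*(-2 + t) - 6 = -6 + t*u*(-2 + t))
(h(-21, -26) + (2453 - 1*2500))*(1552 - 2270) = ((-6 - 21*(-26)*(-2 - 21)) + (2453 - 1*2500))*(1552 - 2270) = ((-6 - 21*(-26)*(-23)) + (2453 - 2500))*(-718) = ((-6 - 12558) - 47)*(-718) = (-12564 - 47)*(-718) = -12611*(-718) = 9054698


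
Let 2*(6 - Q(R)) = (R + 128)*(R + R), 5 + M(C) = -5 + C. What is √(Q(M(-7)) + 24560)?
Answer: √26453 ≈ 162.64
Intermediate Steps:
M(C) = -10 + C (M(C) = -5 + (-5 + C) = -10 + C)
Q(R) = 6 - R*(128 + R) (Q(R) = 6 - (R + 128)*(R + R)/2 = 6 - (128 + R)*2*R/2 = 6 - R*(128 + R))
√(Q(M(-7)) + 24560) = √((6 - (-10 - 7)² - 128*(-10 - 7)) + 24560) = √((6 - 1*(-17)² - 128*(-17)) + 24560) = √((6 - 1*289 + 2176) + 24560) = √((6 - 289 + 2176) + 24560) = √(1893 + 24560) = √26453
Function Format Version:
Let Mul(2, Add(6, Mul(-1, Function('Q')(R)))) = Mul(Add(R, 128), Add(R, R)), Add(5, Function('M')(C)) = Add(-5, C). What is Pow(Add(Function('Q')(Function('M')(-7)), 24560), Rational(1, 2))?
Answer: Pow(26453, Rational(1, 2)) ≈ 162.64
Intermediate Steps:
Function('M')(C) = Add(-10, C) (Function('M')(C) = Add(-5, Add(-5, C)) = Add(-10, C))
Function('Q')(R) = Add(6, Mul(-1, R, Add(128, R))) (Function('Q')(R) = Add(6, Mul(Rational(-1, 2), Mul(Add(R, 128), Add(R, R)))) = Add(6, Mul(Rational(-1, 2), Mul(Add(128, R), Mul(2, R)))) = Add(6, Mul(Rational(-1, 2), Mul(2, R, Add(128, R)))) = Add(6, Mul(-1, R, Add(128, R))))
Pow(Add(Function('Q')(Function('M')(-7)), 24560), Rational(1, 2)) = Pow(Add(Add(6, Mul(-1, Pow(Add(-10, -7), 2)), Mul(-128, Add(-10, -7))), 24560), Rational(1, 2)) = Pow(Add(Add(6, Mul(-1, Pow(-17, 2)), Mul(-128, -17)), 24560), Rational(1, 2)) = Pow(Add(Add(6, Mul(-1, 289), 2176), 24560), Rational(1, 2)) = Pow(Add(Add(6, -289, 2176), 24560), Rational(1, 2)) = Pow(Add(1893, 24560), Rational(1, 2)) = Pow(26453, Rational(1, 2))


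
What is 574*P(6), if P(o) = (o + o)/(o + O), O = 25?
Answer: 6888/31 ≈ 222.19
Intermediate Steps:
P(o) = 2*o/(25 + o) (P(o) = (o + o)/(o + 25) = (2*o)/(25 + o) = 2*o/(25 + o))
574*P(6) = 574*(2*6/(25 + 6)) = 574*(2*6/31) = 574*(2*6*(1/31)) = 574*(12/31) = 6888/31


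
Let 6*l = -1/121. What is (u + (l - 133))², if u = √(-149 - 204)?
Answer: 9137582653/527076 - 96559*I*√353/363 ≈ 17336.0 - 4997.7*I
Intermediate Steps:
l = -1/726 (l = (-1/121)/6 = (-1*1/121)/6 = (⅙)*(-1/121) = -1/726 ≈ -0.0013774)
u = I*√353 (u = √(-353) = I*√353 ≈ 18.788*I)
(u + (l - 133))² = (I*√353 + (-1/726 - 133))² = (I*√353 - 96559/726)² = (-96559/726 + I*√353)²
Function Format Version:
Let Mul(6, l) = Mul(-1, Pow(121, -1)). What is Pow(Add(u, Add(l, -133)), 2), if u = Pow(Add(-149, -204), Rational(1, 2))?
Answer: Add(Rational(9137582653, 527076), Mul(Rational(-96559, 363), I, Pow(353, Rational(1, 2)))) ≈ Add(17336., Mul(-4997.7, I))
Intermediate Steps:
l = Rational(-1, 726) (l = Mul(Rational(1, 6), Mul(-1, Pow(121, -1))) = Mul(Rational(1, 6), Mul(-1, Rational(1, 121))) = Mul(Rational(1, 6), Rational(-1, 121)) = Rational(-1, 726) ≈ -0.0013774)
u = Mul(I, Pow(353, Rational(1, 2))) (u = Pow(-353, Rational(1, 2)) = Mul(I, Pow(353, Rational(1, 2))) ≈ Mul(18.788, I))
Pow(Add(u, Add(l, -133)), 2) = Pow(Add(Mul(I, Pow(353, Rational(1, 2))), Add(Rational(-1, 726), -133)), 2) = Pow(Add(Mul(I, Pow(353, Rational(1, 2))), Rational(-96559, 726)), 2) = Pow(Add(Rational(-96559, 726), Mul(I, Pow(353, Rational(1, 2)))), 2)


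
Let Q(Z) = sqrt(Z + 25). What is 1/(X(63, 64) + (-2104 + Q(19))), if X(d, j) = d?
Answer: -2041/4165637 - 2*sqrt(11)/4165637 ≈ -0.00049155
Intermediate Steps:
Q(Z) = sqrt(25 + Z)
1/(X(63, 64) + (-2104 + Q(19))) = 1/(63 + (-2104 + sqrt(25 + 19))) = 1/(63 + (-2104 + sqrt(44))) = 1/(63 + (-2104 + 2*sqrt(11))) = 1/(-2041 + 2*sqrt(11))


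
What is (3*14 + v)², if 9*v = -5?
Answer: 139129/81 ≈ 1717.6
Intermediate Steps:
v = -5/9 (v = (⅑)*(-5) = -5/9 ≈ -0.55556)
(3*14 + v)² = (3*14 - 5/9)² = (42 - 5/9)² = (373/9)² = 139129/81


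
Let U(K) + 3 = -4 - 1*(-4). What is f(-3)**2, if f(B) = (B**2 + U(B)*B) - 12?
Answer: 36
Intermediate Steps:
U(K) = -3 (U(K) = -3 + (-4 - 1*(-4)) = -3 + (-4 + 4) = -3 + 0 = -3)
f(B) = -12 + B**2 - 3*B (f(B) = (B**2 - 3*B) - 12 = -12 + B**2 - 3*B)
f(-3)**2 = (-12 + (-3)**2 - 3*(-3))**2 = (-12 + 9 + 9)**2 = 6**2 = 36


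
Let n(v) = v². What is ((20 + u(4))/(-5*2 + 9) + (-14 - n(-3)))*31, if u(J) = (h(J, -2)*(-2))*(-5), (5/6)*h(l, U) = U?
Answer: -589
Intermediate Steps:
h(l, U) = 6*U/5
u(J) = -24 (u(J) = (((6/5)*(-2))*(-2))*(-5) = -12/5*(-2)*(-5) = (24/5)*(-5) = -24)
((20 + u(4))/(-5*2 + 9) + (-14 - n(-3)))*31 = ((20 - 24)/(-5*2 + 9) + (-14 - 1*(-3)²))*31 = (-4/(-10 + 9) + (-14 - 1*9))*31 = (-4/(-1) + (-14 - 9))*31 = (-4*(-1) - 23)*31 = (4 - 23)*31 = -19*31 = -589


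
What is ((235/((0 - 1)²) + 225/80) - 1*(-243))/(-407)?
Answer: -7693/6512 ≈ -1.1814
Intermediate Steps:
((235/((0 - 1)²) + 225/80) - 1*(-243))/(-407) = ((235/((-1)²) + 225*(1/80)) + 243)*(-1/407) = ((235/1 + 45/16) + 243)*(-1/407) = ((235*1 + 45/16) + 243)*(-1/407) = ((235 + 45/16) + 243)*(-1/407) = (3805/16 + 243)*(-1/407) = (7693/16)*(-1/407) = -7693/6512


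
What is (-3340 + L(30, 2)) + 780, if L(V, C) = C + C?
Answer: -2556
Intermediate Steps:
L(V, C) = 2*C
(-3340 + L(30, 2)) + 780 = (-3340 + 2*2) + 780 = (-3340 + 4) + 780 = -3336 + 780 = -2556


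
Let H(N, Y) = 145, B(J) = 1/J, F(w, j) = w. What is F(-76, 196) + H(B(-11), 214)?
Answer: 69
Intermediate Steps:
F(-76, 196) + H(B(-11), 214) = -76 + 145 = 69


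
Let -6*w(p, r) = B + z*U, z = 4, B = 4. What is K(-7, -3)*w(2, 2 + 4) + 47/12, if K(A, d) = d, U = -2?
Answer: 23/12 ≈ 1.9167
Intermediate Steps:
w(p, r) = ⅔ (w(p, r) = -(4 + 4*(-2))/6 = -(4 - 8)/6 = -⅙*(-4) = ⅔)
K(-7, -3)*w(2, 2 + 4) + 47/12 = -3*⅔ + 47/12 = -2 + 47*(1/12) = -2 + 47/12 = 23/12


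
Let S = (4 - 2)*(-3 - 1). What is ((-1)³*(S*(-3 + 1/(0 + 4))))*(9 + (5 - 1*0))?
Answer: -308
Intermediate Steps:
S = -8 (S = 2*(-4) = -8)
((-1)³*(S*(-3 + 1/(0 + 4))))*(9 + (5 - 1*0)) = ((-1)³*(-8*(-3 + 1/(0 + 4))))*(9 + (5 - 1*0)) = (-(-8)*(-3 + 1/4))*(9 + (5 + 0)) = (-(-8)*(-3 + ¼))*(9 + 5) = -(-8)*(-11)/4*14 = -1*22*14 = -22*14 = -308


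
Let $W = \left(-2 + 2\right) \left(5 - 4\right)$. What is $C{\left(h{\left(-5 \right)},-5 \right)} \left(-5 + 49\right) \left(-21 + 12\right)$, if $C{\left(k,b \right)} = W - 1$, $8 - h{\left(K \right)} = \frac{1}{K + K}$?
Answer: $396$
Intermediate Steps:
$h{\left(K \right)} = 8 - \frac{1}{2 K}$ ($h{\left(K \right)} = 8 - \frac{1}{K + K} = 8 - \frac{1}{2 K}$)
$W = 0$ ($W = 0 \cdot 1 = 0$)
$C{\left(k,b \right)} = -1$ ($C{\left(k,b \right)} = 0 - 1 = -1$)
$C{\left(h{\left(-5 \right)},-5 \right)} \left(-5 + 49\right) \left(-21 + 12\right) = - \left(-5 + 49\right) \left(-21 + 12\right) = - 44 \left(-9\right) = \left(-1\right) \left(-396\right) = 396$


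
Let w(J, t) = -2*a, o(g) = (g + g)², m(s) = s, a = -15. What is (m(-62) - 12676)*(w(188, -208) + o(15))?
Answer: -11846340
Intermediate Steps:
o(g) = 4*g² (o(g) = (2*g)² = 4*g²)
w(J, t) = 30 (w(J, t) = -2*(-15) = 30)
(m(-62) - 12676)*(w(188, -208) + o(15)) = (-62 - 12676)*(30 + 4*15²) = -12738*(30 + 4*225) = -12738*(30 + 900) = -12738*930 = -11846340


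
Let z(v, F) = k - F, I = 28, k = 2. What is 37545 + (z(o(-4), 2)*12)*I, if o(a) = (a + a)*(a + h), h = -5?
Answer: 37545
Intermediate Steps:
o(a) = 2*a*(-5 + a) (o(a) = (a + a)*(a - 5) = (2*a)*(-5 + a) = 2*a*(-5 + a))
z(v, F) = 2 - F
37545 + (z(o(-4), 2)*12)*I = 37545 + ((2 - 1*2)*12)*28 = 37545 + ((2 - 2)*12)*28 = 37545 + (0*12)*28 = 37545 + 0*28 = 37545 + 0 = 37545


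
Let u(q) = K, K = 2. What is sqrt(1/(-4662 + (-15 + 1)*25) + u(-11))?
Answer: sqrt(12558819)/2506 ≈ 1.4141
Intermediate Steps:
u(q) = 2
sqrt(1/(-4662 + (-15 + 1)*25) + u(-11)) = sqrt(1/(-4662 + (-15 + 1)*25) + 2) = sqrt(1/(-4662 - 14*25) + 2) = sqrt(1/(-4662 - 350) + 2) = sqrt(1/(-5012) + 2) = sqrt(-1/5012 + 2) = sqrt(10023/5012) = sqrt(12558819)/2506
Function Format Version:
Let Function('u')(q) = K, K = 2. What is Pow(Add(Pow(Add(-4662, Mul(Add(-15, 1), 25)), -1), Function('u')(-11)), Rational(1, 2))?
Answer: Mul(Rational(1, 2506), Pow(12558819, Rational(1, 2))) ≈ 1.4141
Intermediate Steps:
Function('u')(q) = 2
Pow(Add(Pow(Add(-4662, Mul(Add(-15, 1), 25)), -1), Function('u')(-11)), Rational(1, 2)) = Pow(Add(Pow(Add(-4662, Mul(Add(-15, 1), 25)), -1), 2), Rational(1, 2)) = Pow(Add(Pow(Add(-4662, Mul(-14, 25)), -1), 2), Rational(1, 2)) = Pow(Add(Pow(Add(-4662, -350), -1), 2), Rational(1, 2)) = Pow(Add(Pow(-5012, -1), 2), Rational(1, 2)) = Pow(Add(Rational(-1, 5012), 2), Rational(1, 2)) = Pow(Rational(10023, 5012), Rational(1, 2)) = Mul(Rational(1, 2506), Pow(12558819, Rational(1, 2)))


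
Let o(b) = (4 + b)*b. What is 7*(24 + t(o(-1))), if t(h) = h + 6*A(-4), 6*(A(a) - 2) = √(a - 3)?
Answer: 231 + 7*I*√7 ≈ 231.0 + 18.52*I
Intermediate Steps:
A(a) = 2 + √(-3 + a)/6 (A(a) = 2 + √(a - 3)/6 = 2 + √(-3 + a)/6)
o(b) = b*(4 + b)
t(h) = 12 + h + I*√7 (t(h) = h + 6*(2 + √(-3 - 4)/6) = h + 6*(2 + √(-7)/6) = h + 6*(2 + (I*√7)/6) = h + 6*(2 + I*√7/6) = h + (12 + I*√7) = 12 + h + I*√7)
7*(24 + t(o(-1))) = 7*(24 + (12 - (4 - 1) + I*√7)) = 7*(24 + (12 - 1*3 + I*√7)) = 7*(24 + (12 - 3 + I*√7)) = 7*(24 + (9 + I*√7)) = 7*(33 + I*√7) = 231 + 7*I*√7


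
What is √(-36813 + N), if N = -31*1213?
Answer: 4*I*√4651 ≈ 272.79*I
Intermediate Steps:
N = -37603
√(-36813 + N) = √(-36813 - 37603) = √(-74416) = 4*I*√4651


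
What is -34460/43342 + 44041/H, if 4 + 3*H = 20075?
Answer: 2517414203/434958641 ≈ 5.7877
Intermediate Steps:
H = 20071/3 (H = -4/3 + (⅓)*20075 = -4/3 + 20075/3 = 20071/3 ≈ 6690.3)
-34460/43342 + 44041/H = -34460/43342 + 44041/(20071/3) = -34460*1/43342 + 44041*(3/20071) = -17230/21671 + 132123/20071 = 2517414203/434958641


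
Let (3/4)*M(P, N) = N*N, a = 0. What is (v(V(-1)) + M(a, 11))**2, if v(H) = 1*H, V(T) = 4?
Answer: 246016/9 ≈ 27335.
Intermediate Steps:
v(H) = H
M(P, N) = 4*N**2/3 (M(P, N) = 4*(N*N)/3 = 4*N**2/3)
(v(V(-1)) + M(a, 11))**2 = (4 + (4/3)*11**2)**2 = (4 + (4/3)*121)**2 = (4 + 484/3)**2 = (496/3)**2 = 246016/9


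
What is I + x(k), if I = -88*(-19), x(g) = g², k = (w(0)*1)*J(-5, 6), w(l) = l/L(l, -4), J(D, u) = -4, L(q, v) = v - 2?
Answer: 1672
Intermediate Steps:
L(q, v) = -2 + v
w(l) = -l/6 (w(l) = l/(-2 - 4) = l/(-6) = l*(-⅙) = -l/6)
k = 0 (k = (-⅙*0*1)*(-4) = (0*1)*(-4) = 0*(-4) = 0)
I = 1672
I + x(k) = 1672 + 0² = 1672 + 0 = 1672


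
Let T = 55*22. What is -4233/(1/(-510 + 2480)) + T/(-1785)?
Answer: -2977026812/357 ≈ -8.3390e+6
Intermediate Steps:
T = 1210
-4233/(1/(-510 + 2480)) + T/(-1785) = -4233/(1/(-510 + 2480)) + 1210/(-1785) = -4233/(1/1970) + 1210*(-1/1785) = -4233/1/1970 - 242/357 = -4233*1970 - 242/357 = -8339010 - 242/357 = -2977026812/357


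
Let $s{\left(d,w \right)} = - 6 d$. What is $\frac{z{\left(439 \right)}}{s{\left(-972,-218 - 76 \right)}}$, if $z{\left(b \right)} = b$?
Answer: $\frac{439}{5832} \approx 0.075274$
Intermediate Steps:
$\frac{z{\left(439 \right)}}{s{\left(-972,-218 - 76 \right)}} = \frac{439}{\left(-6\right) \left(-972\right)} = \frac{439}{5832}$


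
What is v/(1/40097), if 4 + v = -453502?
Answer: -18184230082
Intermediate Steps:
v = -453506 (v = -4 - 453502 = -453506)
v/(1/40097) = -453506/(1/40097) = -453506/1/40097 = -453506*40097 = -18184230082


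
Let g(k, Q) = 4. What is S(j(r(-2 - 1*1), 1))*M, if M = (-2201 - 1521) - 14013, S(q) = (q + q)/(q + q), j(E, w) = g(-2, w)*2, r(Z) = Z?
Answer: -17735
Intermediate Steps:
j(E, w) = 8 (j(E, w) = 4*2 = 8)
S(q) = 1 (S(q) = (2*q)/((2*q)) = (2*q)*(1/(2*q)) = 1)
M = -17735 (M = -3722 - 14013 = -17735)
S(j(r(-2 - 1*1), 1))*M = 1*(-17735) = -17735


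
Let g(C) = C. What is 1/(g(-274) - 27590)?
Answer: -1/27864 ≈ -3.5889e-5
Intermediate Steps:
1/(g(-274) - 27590) = 1/(-274 - 27590) = 1/(-27864) = -1/27864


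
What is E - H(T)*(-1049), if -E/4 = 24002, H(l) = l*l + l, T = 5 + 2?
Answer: -37264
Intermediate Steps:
T = 7
H(l) = l + l**2 (H(l) = l**2 + l = l + l**2)
E = -96008 (E = -4*24002 = -96008)
E - H(T)*(-1049) = -96008 - 7*(1 + 7)*(-1049) = -96008 - 7*8*(-1049) = -96008 - 56*(-1049) = -96008 - 1*(-58744) = -96008 + 58744 = -37264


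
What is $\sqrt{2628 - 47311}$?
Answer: $i \sqrt{44683} \approx 211.38 i$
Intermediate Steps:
$\sqrt{2628 - 47311} = \sqrt{-44683} = i \sqrt{44683}$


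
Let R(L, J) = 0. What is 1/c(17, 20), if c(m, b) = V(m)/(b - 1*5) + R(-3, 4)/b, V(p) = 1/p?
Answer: 255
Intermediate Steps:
c(m, b) = 1/(m*(-5 + b)) (c(m, b) = 1/(m*(b - 1*5)) + 0/b = 1/(m*(b - 5)) + 0 = 1/(m*(-5 + b)) + 0 = 1/(m*(-5 + b)))
1/c(17, 20) = 1/(1/(17*(-5 + 20))) = 1/((1/17)/15) = 1/((1/17)*(1/15)) = 1/(1/255) = 255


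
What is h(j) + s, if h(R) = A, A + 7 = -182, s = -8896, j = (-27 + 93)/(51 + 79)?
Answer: -9085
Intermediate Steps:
j = 33/65 (j = 66/130 = 66*(1/130) = 33/65 ≈ 0.50769)
A = -189 (A = -7 - 182 = -189)
h(R) = -189
h(j) + s = -189 - 8896 = -9085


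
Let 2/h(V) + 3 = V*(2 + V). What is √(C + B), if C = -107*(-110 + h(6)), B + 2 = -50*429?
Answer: 56*I*√695/15 ≈ 98.421*I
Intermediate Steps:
B = -21452 (B = -2 - 50*429 = -2 - 21450 = -21452)
h(V) = 2/(-3 + V*(2 + V))
C = 529436/45 (C = -107*(-110 + 2/(-3 + 6² + 2*6)) = -107*(-110 + 2/(-3 + 36 + 12)) = -107*(-110 + 2/45) = -107*(-4948/45) = 529436/45 ≈ 11765.)
√(C + B) = √(529436/45 - 21452) = √(-435904/45) = 56*I*√695/15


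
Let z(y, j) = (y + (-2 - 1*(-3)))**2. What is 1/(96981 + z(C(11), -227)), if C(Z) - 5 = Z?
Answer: 1/97270 ≈ 1.0281e-5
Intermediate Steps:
C(Z) = 5 + Z
z(y, j) = (1 + y)**2 (z(y, j) = (y + (-2 + 3))**2 = (y + 1)**2 = (1 + y)**2)
1/(96981 + z(C(11), -227)) = 1/(96981 + (1 + (5 + 11))**2) = 1/(96981 + (1 + 16)**2) = 1/(96981 + 17**2) = 1/(96981 + 289) = 1/97270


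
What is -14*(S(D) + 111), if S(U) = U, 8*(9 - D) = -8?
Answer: -1694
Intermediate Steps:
D = 10 (D = 9 - 1/8*(-8) = 9 + 1 = 10)
-14*(S(D) + 111) = -14*(10 + 111) = -14*121 = -1694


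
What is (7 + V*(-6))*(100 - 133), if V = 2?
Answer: 165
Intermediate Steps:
(7 + V*(-6))*(100 - 133) = (7 + 2*(-6))*(100 - 133) = (7 - 12)*(-33) = -5*(-33) = 165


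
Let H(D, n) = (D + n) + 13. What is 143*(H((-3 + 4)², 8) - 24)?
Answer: -286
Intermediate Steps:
H(D, n) = 13 + D + n
143*(H((-3 + 4)², 8) - 24) = 143*((13 + (-3 + 4)² + 8) - 24) = 143*((13 + 1² + 8) - 24) = 143*((13 + 1 + 8) - 24) = 143*(22 - 24) = 143*(-2) = -286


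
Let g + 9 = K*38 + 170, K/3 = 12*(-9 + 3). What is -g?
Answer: 8047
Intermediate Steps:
K = -216 (K = 3*(12*(-9 + 3)) = 3*(12*(-6)) = 3*(-72) = -216)
g = -8047 (g = -9 + (-216*38 + 170) = -9 + (-8208 + 170) = -9 - 8038 = -8047)
-g = -1*(-8047) = 8047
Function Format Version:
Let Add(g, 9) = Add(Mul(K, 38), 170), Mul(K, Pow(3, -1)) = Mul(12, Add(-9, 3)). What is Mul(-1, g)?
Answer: 8047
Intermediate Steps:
K = -216 (K = Mul(3, Mul(12, Add(-9, 3))) = Mul(3, Mul(12, -6)) = Mul(3, -72) = -216)
g = -8047 (g = Add(-9, Add(Mul(-216, 38), 170)) = Add(-9, Add(-8208, 170)) = Add(-9, -8038) = -8047)
Mul(-1, g) = Mul(-1, -8047) = 8047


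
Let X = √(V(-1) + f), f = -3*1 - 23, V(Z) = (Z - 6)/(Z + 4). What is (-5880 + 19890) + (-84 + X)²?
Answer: 63113/3 - 56*I*√255 ≈ 21038.0 - 894.25*I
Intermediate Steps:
V(Z) = (-6 + Z)/(4 + Z)
f = -26 (f = -3 - 23 = -26)
X = I*√255/3 (X = √((-6 - 1)/(4 - 1) - 26) = √(-7/3 - 26) = √(-85/3) = I*√255/3 ≈ 5.3229*I)
(-5880 + 19890) + (-84 + X)² = (-5880 + 19890) + (-84 + I*√255/3)² = 14010 + (-84 + I*√255/3)²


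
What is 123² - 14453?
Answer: 676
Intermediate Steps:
123² - 14453 = 15129 - 14453 = 676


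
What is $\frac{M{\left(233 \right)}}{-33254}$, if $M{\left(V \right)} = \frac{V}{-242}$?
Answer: $\frac{233}{8047468} \approx 2.8953 \cdot 10^{-5}$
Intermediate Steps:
$M{\left(V \right)} = - \frac{V}{242}$ ($M{\left(V \right)} = V \left(- \frac{1}{242}\right) = - \frac{V}{242}$)
$\frac{M{\left(233 \right)}}{-33254} = \frac{\left(- \frac{1}{242}\right) 233}{-33254} = \left(- \frac{233}{242}\right) \left(- \frac{1}{33254}\right) = \frac{233}{8047468}$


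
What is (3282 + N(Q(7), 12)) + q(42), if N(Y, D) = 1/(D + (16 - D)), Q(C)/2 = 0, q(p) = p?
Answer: 53185/16 ≈ 3324.1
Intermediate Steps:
Q(C) = 0 (Q(C) = 2*0 = 0)
N(Y, D) = 1/16
(3282 + N(Q(7), 12)) + q(42) = (3282 + 1/16) + 42 = 52513/16 + 42 = 53185/16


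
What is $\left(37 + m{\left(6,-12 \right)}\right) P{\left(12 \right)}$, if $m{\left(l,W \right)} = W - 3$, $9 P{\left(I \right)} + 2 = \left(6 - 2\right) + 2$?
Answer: $\frac{88}{9} \approx 9.7778$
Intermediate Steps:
$P{\left(I \right)} = \frac{4}{9}$ ($P{\left(I \right)} = - \frac{2}{9} + \frac{\left(6 - 2\right) + 2}{9} = - \frac{2}{9} + \frac{4 + 2}{9} = - \frac{2}{9} + \frac{1}{9} \cdot 6 = - \frac{2}{9} + \frac{2}{3} = \frac{4}{9}$)
$m{\left(l,W \right)} = -3 + W$ ($m{\left(l,W \right)} = W - 3 = -3 + W$)
$\left(37 + m{\left(6,-12 \right)}\right) P{\left(12 \right)} = \left(37 - 15\right) \frac{4}{9} = 22 \cdot \frac{4}{9} = \frac{88}{9}$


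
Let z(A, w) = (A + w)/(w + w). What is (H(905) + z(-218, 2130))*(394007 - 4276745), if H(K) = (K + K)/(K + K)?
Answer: -1997021578/355 ≈ -5.6254e+6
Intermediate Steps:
z(A, w) = (A + w)/(2*w) (z(A, w) = (A + w)/((2*w)) = (A + w)*(1/(2*w)) = (A + w)/(2*w))
H(K) = 1 (H(K) = (2*K)/((2*K)) = (2*K)*(1/(2*K)) = 1)
(H(905) + z(-218, 2130))*(394007 - 4276745) = (1 + (1/2)*(-218 + 2130)/2130)*(394007 - 4276745) = (1 + (1/2)*(1/2130)*1912)*(-3882738) = (1 + 478/1065)*(-3882738) = (1543/1065)*(-3882738) = -1997021578/355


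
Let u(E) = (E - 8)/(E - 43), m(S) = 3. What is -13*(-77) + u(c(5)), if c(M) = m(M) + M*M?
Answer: 2999/3 ≈ 999.67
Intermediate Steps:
c(M) = 3 + M² (c(M) = 3 + M*M = 3 + M²)
u(E) = (-8 + E)/(-43 + E)
-13*(-77) + u(c(5)) = -13*(-77) + (-8 + (3 + 5²))/(-43 + (3 + 5²)) = 1001 + (-8 + (3 + 25))/(-43 + (3 + 25)) = 1001 + (-8 + 28)/(-43 + 28) = 1001 + 20/(-15) = 1001 - 1/15*20 = 1001 - 4/3 = 2999/3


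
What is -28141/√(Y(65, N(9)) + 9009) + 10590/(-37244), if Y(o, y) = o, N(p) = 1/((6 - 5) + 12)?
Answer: -5295/18622 - 28141*√9074/9074 ≈ -295.70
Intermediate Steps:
N(p) = 1/13 (N(p) = 1/(1 + 12) = 1/13)
-28141/√(Y(65, N(9)) + 9009) + 10590/(-37244) = -28141/√(65 + 9009) + 10590/(-37244) = -28141*√9074/9074 + 10590*(-1/37244) = -28141*√9074/9074 - 5295/18622 = -5295/18622 - 28141*√9074/9074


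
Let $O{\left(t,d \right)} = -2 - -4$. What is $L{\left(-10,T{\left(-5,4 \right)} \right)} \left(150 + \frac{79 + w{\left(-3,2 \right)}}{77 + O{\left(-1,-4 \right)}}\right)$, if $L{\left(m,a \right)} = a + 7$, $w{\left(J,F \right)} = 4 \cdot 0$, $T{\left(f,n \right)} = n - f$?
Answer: $2416$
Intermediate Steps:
$w{\left(J,F \right)} = 0$
$O{\left(t,d \right)} = 2$ ($O{\left(t,d \right)} = -2 + 4 = 2$)
$L{\left(m,a \right)} = 7 + a$
$L{\left(-10,T{\left(-5,4 \right)} \right)} \left(150 + \frac{79 + w{\left(-3,2 \right)}}{77 + O{\left(-1,-4 \right)}}\right) = \left(7 + \left(4 - -5\right)\right) \left(150 + \frac{79 + 0}{77 + 2}\right) = \left(7 + \left(4 + 5\right)\right) \left(150 + \frac{79}{79}\right) = \left(7 + 9\right) \left(150 + 79 \cdot \frac{1}{79}\right) = 16 \left(150 + 1\right) = 16 \cdot 151 = 2416$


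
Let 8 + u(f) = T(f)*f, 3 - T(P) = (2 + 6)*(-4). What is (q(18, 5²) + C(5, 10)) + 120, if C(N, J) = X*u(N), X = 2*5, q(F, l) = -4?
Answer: 1786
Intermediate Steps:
X = 10
T(P) = 35 (T(P) = 3 - (2 + 6)*(-4) = 3 - 8*(-4) = 3 - 1*(-32) = 3 + 32 = 35)
u(f) = -8 + 35*f
C(N, J) = -80 + 350*N (C(N, J) = 10*(-8 + 35*N) = -80 + 350*N)
(q(18, 5²) + C(5, 10)) + 120 = (-4 + (-80 + 350*5)) + 120 = (-4 + (-80 + 1750)) + 120 = (-4 + 1670) + 120 = 1666 + 120 = 1786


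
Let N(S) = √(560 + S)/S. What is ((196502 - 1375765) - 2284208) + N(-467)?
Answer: -3463471 - √93/467 ≈ -3.4635e+6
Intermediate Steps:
N(S) = √(560 + S)/S
((196502 - 1375765) - 2284208) + N(-467) = ((196502 - 1375765) - 2284208) + √(560 - 467)/(-467) = (-1179263 - 2284208) - √93/467 = -3463471 - √93/467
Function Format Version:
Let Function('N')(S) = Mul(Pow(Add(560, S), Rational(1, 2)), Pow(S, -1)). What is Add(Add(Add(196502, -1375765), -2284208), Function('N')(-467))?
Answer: Add(-3463471, Mul(Rational(-1, 467), Pow(93, Rational(1, 2)))) ≈ -3.4635e+6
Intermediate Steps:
Function('N')(S) = Mul(Pow(S, -1), Pow(Add(560, S), Rational(1, 2)))
Add(Add(Add(196502, -1375765), -2284208), Function('N')(-467)) = Add(Add(Add(196502, -1375765), -2284208), Mul(Pow(-467, -1), Pow(Add(560, -467), Rational(1, 2)))) = Add(Add(-1179263, -2284208), Mul(Rational(-1, 467), Pow(93, Rational(1, 2)))) = Add(-3463471, Mul(Rational(-1, 467), Pow(93, Rational(1, 2))))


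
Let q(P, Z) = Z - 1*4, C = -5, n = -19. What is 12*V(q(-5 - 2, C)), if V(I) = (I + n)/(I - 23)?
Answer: 21/2 ≈ 10.500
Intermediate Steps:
q(P, Z) = -4 + Z (q(P, Z) = Z - 4 = -4 + Z)
V(I) = (-19 + I)/(-23 + I) (V(I) = (I - 19)/(I - 23) = (-19 + I)/(-23 + I))
12*V(q(-5 - 2, C)) = 12*((-19 + (-4 - 5))/(-23 + (-4 - 5))) = 12*((-19 - 9)/(-23 - 9)) = 12*(-28/(-32)) = 12*(-1/32*(-28)) = 12*(7/8) = 21/2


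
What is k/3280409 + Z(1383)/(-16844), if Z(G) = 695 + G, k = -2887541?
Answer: -27727215253/27627604598 ≈ -1.0036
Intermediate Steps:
k/3280409 + Z(1383)/(-16844) = -2887541/3280409 + (695 + 1383)/(-16844) = -2887541*1/3280409 + 2078*(-1/16844) = -2887541/3280409 - 1039/8422 = -27727215253/27627604598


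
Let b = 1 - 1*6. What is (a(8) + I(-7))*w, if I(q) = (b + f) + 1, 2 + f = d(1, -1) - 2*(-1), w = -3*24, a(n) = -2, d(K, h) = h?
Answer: 504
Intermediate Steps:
b = -5 (b = 1 - 6 = -5)
w = -72
f = -1 (f = -2 + (-1 - 2*(-1)) = -2 + (-1 + 2) = -2 + 1 = -1)
I(q) = -5 (I(q) = (-5 - 1) + 1 = -6 + 1 = -5)
(a(8) + I(-7))*w = (-2 - 5)*(-72) = -7*(-72) = 504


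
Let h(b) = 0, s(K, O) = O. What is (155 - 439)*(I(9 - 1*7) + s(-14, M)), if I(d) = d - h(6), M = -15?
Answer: 3692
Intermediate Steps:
I(d) = d (I(d) = d - 1*0 = d + 0 = d)
(155 - 439)*(I(9 - 1*7) + s(-14, M)) = (155 - 439)*((9 - 1*7) - 15) = -284*((9 - 7) - 15) = -284*(2 - 15) = -284*(-13) = 3692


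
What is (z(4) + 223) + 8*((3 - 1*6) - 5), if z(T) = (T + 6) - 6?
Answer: 163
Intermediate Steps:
z(T) = T (z(T) = (6 + T) - 6 = T)
(z(4) + 223) + 8*((3 - 1*6) - 5) = (4 + 223) + 8*((3 - 1*6) - 5) = 227 + 8*((3 - 6) - 5) = 227 + 8*(-3 - 5) = 227 + 8*(-8) = 227 - 64 = 163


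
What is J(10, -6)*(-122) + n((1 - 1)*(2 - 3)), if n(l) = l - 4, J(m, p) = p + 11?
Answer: -614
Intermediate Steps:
J(m, p) = 11 + p
n(l) = -4 + l
J(10, -6)*(-122) + n((1 - 1)*(2 - 3)) = (11 - 6)*(-122) + (-4 + (1 - 1)*(2 - 3)) = 5*(-122) + (-4 + 0*(-1)) = -610 + (-4 + 0) = -610 - 4 = -614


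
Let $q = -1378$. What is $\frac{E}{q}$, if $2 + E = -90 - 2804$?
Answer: $\frac{1448}{689} \approx 2.1016$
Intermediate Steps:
$E = -2896$ ($E = -2 - 2894 = -2896$)
$\frac{E}{q} = - \frac{2896}{-1378} = \left(-2896\right) \left(- \frac{1}{1378}\right) = \frac{1448}{689}$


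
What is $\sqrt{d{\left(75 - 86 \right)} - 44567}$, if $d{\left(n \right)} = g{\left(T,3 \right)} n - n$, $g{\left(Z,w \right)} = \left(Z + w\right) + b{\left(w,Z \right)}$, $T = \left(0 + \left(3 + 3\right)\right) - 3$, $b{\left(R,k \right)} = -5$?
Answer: $i \sqrt{44567} \approx 211.11 i$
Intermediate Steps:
$T = 3$ ($T = \left(0 + 6\right) - 3 = 6 - 3 = 3$)
$g{\left(Z,w \right)} = -5 + Z + w$ ($g{\left(Z,w \right)} = \left(Z + w\right) - 5 = -5 + Z + w$)
$d{\left(n \right)} = 0$ ($d{\left(n \right)} = \left(-5 + 3 + 3\right) n - n = 1 n - n = n - n = 0$)
$\sqrt{d{\left(75 - 86 \right)} - 44567} = \sqrt{0 - 44567} = \sqrt{-44567} = i \sqrt{44567}$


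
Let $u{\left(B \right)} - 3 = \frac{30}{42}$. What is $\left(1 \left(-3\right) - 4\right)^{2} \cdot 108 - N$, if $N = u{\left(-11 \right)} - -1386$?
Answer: $\frac{27316}{7} \approx 3902.3$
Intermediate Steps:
$u{\left(B \right)} = \frac{26}{7}$ ($u{\left(B \right)} = 3 + \frac{30}{42} = 3 + 30 \cdot \frac{1}{42} = 3 + \frac{5}{7} = \frac{26}{7}$)
$N = \frac{9728}{7}$ ($N = \frac{26}{7} - -1386 = \frac{26}{7} + 1386 = \frac{9728}{7} \approx 1389.7$)
$\left(1 \left(-3\right) - 4\right)^{2} \cdot 108 - N = \left(1 \left(-3\right) - 4\right)^{2} \cdot 108 - \frac{9728}{7} = \left(-3 - 4\right)^{2} \cdot 108 - \frac{9728}{7} = \left(-7\right)^{2} \cdot 108 - \frac{9728}{7} = 49 \cdot 108 - \frac{9728}{7} = 5292 - \frac{9728}{7} = \frac{27316}{7}$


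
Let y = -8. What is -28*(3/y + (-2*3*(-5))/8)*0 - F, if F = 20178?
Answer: -20178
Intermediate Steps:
-28*(3/y + (-2*3*(-5))/8)*0 - F = -28*(3/(-8) + (-2*3*(-5))/8)*0 - 1*20178 = -28*(3*(-⅛) - 6*(-5)*(⅛))*0 - 20178 = -28*(-3/8 + 30*(⅛))*0 - 20178 = -28*(-3/8 + 15/4)*0 - 20178 = -28*27/8*0 - 20178 = -189/2*0 - 20178 = 0 - 20178 = -20178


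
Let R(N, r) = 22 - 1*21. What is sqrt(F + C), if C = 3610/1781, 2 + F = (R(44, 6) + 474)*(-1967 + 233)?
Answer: 3*I*sqrt(290287288018)/1781 ≈ 907.55*I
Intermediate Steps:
R(N, r) = 1 (R(N, r) = 22 - 21 = 1)
F = -823652 (F = -2 + (1 + 474)*(-1967 + 233) = -2 + 475*(-1734) = -2 - 823650 = -823652)
C = 3610/1781 (C = 3610*(1/1781) = 3610/1781 ≈ 2.0270)
sqrt(F + C) = sqrt(-823652 + 3610/1781) = sqrt(-1466920602/1781) = 3*I*sqrt(290287288018)/1781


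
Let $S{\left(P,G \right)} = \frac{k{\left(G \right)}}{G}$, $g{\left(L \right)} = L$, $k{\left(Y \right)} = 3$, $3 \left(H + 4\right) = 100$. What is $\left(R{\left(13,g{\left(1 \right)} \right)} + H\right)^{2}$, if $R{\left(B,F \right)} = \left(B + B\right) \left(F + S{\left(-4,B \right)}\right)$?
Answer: $\frac{33856}{9} \approx 3761.8$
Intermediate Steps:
$H = \frac{88}{3}$ ($H = -4 + \frac{1}{3} \cdot 100 = -4 + \frac{100}{3} = \frac{88}{3} \approx 29.333$)
$S{\left(P,G \right)} = \frac{3}{G}$
$R{\left(B,F \right)} = 2 B \left(F + \frac{3}{B}\right)$ ($R{\left(B,F \right)} = \left(B + B\right) \left(F + \frac{3}{B}\right) = 2 B \left(F + \frac{3}{B}\right)$)
$\left(R{\left(13,g{\left(1 \right)} \right)} + H\right)^{2} = \left(\left(6 + 2 \cdot 13 \cdot 1\right) + \frac{88}{3}\right)^{2} = \left(\left(6 + 26\right) + \frac{88}{3}\right)^{2} = \left(32 + \frac{88}{3}\right)^{2} = \left(\frac{184}{3}\right)^{2} = \frac{33856}{9}$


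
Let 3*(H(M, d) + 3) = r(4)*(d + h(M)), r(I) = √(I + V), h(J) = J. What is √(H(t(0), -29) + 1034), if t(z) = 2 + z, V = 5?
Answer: 2*√251 ≈ 31.686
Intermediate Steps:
r(I) = √(5 + I) (r(I) = √(I + 5) = √(5 + I))
H(M, d) = -3 + M + d (H(M, d) = -3 + (√(5 + 4)*(d + M))/3 = -3 + (√9*(M + d))/3 = -3 + (3*(M + d))/3 = -3 + (3*M + 3*d)/3 = -3 + (M + d) = -3 + M + d)
√(H(t(0), -29) + 1034) = √((-3 + (2 + 0) - 29) + 1034) = √((-3 + 2 - 29) + 1034) = √(-30 + 1034) = √1004 = 2*√251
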